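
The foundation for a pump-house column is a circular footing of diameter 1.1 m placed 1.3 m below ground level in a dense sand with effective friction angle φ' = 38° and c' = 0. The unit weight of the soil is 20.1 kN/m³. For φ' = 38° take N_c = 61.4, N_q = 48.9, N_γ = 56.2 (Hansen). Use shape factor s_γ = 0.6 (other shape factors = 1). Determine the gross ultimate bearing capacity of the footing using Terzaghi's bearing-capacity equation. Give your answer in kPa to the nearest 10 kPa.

q_ult ≈ 1650 kPa

Effective surcharge at the founding depth q = γ·D_f = 20.1 × 1.3 = 26.13 kPa.
q_ult = q·N_q + 0.5·γ·B·N_γ·s_γ
     = 26.13 × 48.9 + 0.5 × 20.1 × 1.1 × 56.2 × 0.6
     = 1277.8 + 372.77 = 1650.5 kPa.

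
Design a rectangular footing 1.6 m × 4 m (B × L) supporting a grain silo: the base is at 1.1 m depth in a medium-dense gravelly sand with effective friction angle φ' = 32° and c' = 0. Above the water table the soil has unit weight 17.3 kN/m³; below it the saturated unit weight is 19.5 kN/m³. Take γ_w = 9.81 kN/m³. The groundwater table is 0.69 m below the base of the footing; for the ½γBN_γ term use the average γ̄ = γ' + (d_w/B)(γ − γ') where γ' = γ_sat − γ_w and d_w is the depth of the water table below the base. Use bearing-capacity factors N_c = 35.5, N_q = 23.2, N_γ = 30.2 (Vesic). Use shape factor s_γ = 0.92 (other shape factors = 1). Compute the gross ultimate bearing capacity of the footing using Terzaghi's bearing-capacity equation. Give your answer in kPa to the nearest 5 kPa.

Effective surcharge at the founding depth q = γ·D_f = 17.3 × 1.1 = 19.03 kPa.
With d_w = 0.69 m < B, γ̄ = 9.69 + (0.69/1.6) × (17.3 − 9.69) = 12.972 kN/m³.
q_ult = q·N_q + 0.5·γ·B·N_γ·s_γ
     = 19.03 × 23.2 + 0.5 × 12.972 × 1.6 × 30.2 × 0.92
     = 441.5 + 288.33 = 729.82 kPa.

q_ult ≈ 730 kPa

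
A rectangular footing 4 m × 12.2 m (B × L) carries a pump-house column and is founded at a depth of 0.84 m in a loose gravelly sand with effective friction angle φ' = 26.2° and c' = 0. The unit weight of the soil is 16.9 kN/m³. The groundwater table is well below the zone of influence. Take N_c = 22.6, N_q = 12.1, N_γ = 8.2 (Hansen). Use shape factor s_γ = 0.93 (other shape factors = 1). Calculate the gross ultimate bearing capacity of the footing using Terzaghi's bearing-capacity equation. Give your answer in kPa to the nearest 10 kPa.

q_ult ≈ 430 kPa

Overburden at base level: q = 16.9 × 0.84 = 14.196 kPa.
Surcharge term q·N_q = 14.196 × 12.1 = 171.77 kPa; self-weight term 0.5·γ·B·N_γ·s_γ = 0.5 × 16.9 × 4 × 8.2 × 0.93 = 257.76 kPa.
q_ult = 171.77 + 257.76 = 429.53 kPa.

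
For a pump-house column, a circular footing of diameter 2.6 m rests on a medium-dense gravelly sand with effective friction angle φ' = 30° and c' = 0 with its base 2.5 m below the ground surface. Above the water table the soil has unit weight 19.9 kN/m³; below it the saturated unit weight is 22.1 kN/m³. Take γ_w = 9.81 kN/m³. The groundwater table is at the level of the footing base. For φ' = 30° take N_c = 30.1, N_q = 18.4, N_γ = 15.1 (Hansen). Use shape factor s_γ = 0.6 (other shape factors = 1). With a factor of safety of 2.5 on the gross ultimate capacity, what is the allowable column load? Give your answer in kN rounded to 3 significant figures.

P_all ≈ 2250 kN

Overburden at base level: q = 19.9 × 2.5 = 49.75 kPa.
Below the base the soil is submerged, so the ½γBN_γ term uses γ' = 22.1 − 9.81 = 12.29 kN/m³.
Surcharge term q·N_q = 49.75 × 18.4 = 915.4 kPa; self-weight term 0.5·γ·B·N_γ·s_γ = 0.5 × 12.29 × 2.6 × 15.1 × 0.6 = 144.75 kPa.
q_ult = 915.4 + 144.75 = 1060.2 kPa.
Gross allowable pressure q_all = 1060.2 / 2.5 = 424.06 kPa.
Footing area = 5.3093 m², so allowable column load = 424.06 × 5.3093 = 2251.5 kN.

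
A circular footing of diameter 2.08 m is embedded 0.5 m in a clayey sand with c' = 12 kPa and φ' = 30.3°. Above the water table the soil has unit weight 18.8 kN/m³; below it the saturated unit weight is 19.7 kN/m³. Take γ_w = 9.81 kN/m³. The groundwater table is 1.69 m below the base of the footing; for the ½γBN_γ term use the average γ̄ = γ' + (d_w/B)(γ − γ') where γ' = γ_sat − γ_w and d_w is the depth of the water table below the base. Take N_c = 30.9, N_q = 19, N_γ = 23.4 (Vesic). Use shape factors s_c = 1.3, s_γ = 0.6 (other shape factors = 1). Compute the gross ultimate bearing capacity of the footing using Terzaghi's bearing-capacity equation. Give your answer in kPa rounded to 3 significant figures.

q = γ·D_f = 18.8 × 0.5 = 9.4 kPa.
γ' = 9.89 kN/m³; averaging over the depth B below the base, γ̄ = γ' + (d_w/B)(γ − γ') = 17.129 kN/m³.
c·N_c·s_c = 12 × 30.9 × 1.3 = 482.04 kPa
q·N_q = 9.4 × 19 = 178.6 kPa
0.5·γ·B·N_γ·s_γ = 0.5 × 17.129 × 2.08 × 23.4 × 0.6 = 250.12 kPa
q_ult = 482.04 + 178.6 + 250.12 = 910.76 kPa.

q_ult ≈ 911 kPa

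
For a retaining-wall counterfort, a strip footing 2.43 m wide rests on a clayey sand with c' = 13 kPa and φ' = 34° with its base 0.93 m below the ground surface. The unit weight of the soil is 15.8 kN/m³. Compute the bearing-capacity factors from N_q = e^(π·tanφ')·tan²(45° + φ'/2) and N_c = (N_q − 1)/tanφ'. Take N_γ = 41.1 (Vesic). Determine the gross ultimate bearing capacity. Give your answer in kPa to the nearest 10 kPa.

q_ult ≈ 1770 kPa

tan34° = 0.6745, so N_q = e^(π×0.6745)·tan²(62°) = 8.323 × 3.537 = 29.44.
N_c = (29.44 − 1)/tan34° = 42.16.
Overburden at base level: q = 15.8 × 0.93 = 14.694 kPa.
Cohesion term c·N_c = 13 × 42.164 = 548.13 kPa; surcharge term q·N_q = 14.694 × 29.44 = 432.59 kPa; self-weight term 0.5·γ·B·N_γ = 0.5 × 15.8 × 2.43 × 41.1 = 789 kPa.
q_ult = 548.13 + 432.59 + 789 = 1769.7 kPa.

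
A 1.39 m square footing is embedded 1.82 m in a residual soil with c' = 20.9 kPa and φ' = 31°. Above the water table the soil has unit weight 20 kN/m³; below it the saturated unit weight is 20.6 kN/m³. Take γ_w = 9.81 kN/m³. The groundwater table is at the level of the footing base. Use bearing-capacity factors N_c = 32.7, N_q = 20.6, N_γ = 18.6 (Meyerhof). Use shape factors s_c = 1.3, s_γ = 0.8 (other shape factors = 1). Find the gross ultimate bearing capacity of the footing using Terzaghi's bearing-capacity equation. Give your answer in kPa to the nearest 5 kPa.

q_ult ≈ 1750 kPa

q = γ·D_f = 20 × 1.82 = 36.4 kPa.
For the ½γBN_γ term take γ' = 20.6 − 9.81 = 10.79 kN/m³ (soil below base is submerged).
c·N_c·s_c = 20.9 × 32.7 × 1.3 = 888.46 kPa
q·N_q = 36.4 × 20.6 = 749.84 kPa
0.5·γ·B·N_γ·s_γ = 0.5 × 10.79 × 1.39 × 18.6 × 0.8 = 111.59 kPa
q_ult = 888.46 + 749.84 + 111.59 = 1749.9 kPa.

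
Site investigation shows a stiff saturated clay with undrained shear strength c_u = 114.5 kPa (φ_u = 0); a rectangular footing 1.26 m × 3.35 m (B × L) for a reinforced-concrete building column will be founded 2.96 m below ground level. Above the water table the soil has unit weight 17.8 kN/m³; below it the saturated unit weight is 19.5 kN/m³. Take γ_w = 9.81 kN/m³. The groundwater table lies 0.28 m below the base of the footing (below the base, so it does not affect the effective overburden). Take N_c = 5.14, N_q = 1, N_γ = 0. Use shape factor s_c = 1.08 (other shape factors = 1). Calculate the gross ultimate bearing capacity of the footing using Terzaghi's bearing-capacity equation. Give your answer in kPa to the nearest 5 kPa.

q = γ·D_f = 17.8 × 2.96 = 52.688 kPa.
c·N_c·s_c = 114.5 × 5.14 × 1.08 = 635.61 kPa
q·N_q = 52.688 × 1 = 52.688 kPa
q_ult = 635.61 + 52.688 = 688.3 kPa.

q_ult ≈ 690 kPa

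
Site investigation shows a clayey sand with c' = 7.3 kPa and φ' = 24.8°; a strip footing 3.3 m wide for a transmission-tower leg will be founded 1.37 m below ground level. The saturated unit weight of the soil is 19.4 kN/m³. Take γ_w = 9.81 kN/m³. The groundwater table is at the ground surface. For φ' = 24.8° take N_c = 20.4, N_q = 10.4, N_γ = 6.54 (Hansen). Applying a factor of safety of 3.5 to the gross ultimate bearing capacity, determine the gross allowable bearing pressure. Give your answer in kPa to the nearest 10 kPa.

q_all ≈ 110 kPa

With the water table at the surface the whole profile is submerged: γ' = 19.4 − 9.81 = 9.59 kN/m³, so q = γ'·D_f = 13.138 kPa; the same γ' applies in the ½γBN_γ term.
q_ult = c·N_c + q·N_q + 0.5·γ·B·N_γ
     = 7.3 × 20.4 + 13.138 × 10.4 + 0.5 × 9.59 × 3.3 × 6.54
     = 148.92 + 136.64 + 103.49 = 389.04 kPa.
q_all = q_ult / FS = 389.04 / 3.5 = 111.16 kPa.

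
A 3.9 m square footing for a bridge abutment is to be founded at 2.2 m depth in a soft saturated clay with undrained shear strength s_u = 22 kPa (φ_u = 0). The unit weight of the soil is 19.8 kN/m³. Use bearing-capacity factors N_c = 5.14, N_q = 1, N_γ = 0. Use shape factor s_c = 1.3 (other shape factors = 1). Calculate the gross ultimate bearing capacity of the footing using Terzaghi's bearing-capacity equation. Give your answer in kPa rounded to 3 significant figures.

q_ult ≈ 191 kPa

Effective surcharge at the founding depth q = γ·D_f = 19.8 × 2.2 = 43.56 kPa.
q_ult = c·N_c·s_c + q·N_q
     = 22 × 5.14 × 1.3 + 43.56 × 1
     = 147 + 43.56 = 190.56 kPa.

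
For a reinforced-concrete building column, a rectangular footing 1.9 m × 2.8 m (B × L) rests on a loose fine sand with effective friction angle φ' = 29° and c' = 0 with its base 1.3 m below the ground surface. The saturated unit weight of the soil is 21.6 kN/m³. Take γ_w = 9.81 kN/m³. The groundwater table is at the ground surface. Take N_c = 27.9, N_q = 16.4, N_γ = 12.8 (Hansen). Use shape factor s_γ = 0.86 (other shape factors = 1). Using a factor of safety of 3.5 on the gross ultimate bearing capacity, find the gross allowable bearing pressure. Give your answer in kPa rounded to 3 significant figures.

q_all ≈ 107 kPa

γ' = 21.6 − 9.81 = 11.79 kN/m³ (submerged throughout). q = 11.79 × 1.3 = 15.327 kPa; the same γ' applies in the ½γBN_γ term.
q·N_q = 15.327 × 16.4 = 251.36 kPa
0.5·γ·B·N_γ·s_γ = 0.5 × 11.79 × 1.9 × 12.8 × 0.86 = 123.3 kPa
q_ult = 251.36 + 123.3 = 374.66 kPa.
q_all = 374.66 / 3.5 = 107.05 kPa.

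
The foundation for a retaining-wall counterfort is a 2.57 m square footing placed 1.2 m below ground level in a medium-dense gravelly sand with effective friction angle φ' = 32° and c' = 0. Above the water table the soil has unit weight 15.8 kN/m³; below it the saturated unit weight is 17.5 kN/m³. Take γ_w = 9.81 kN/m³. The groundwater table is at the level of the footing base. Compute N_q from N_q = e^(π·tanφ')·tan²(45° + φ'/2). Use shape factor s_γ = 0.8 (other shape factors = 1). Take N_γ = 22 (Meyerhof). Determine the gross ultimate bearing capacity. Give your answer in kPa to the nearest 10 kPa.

q_ult ≈ 610 kPa

tan32° = 0.6249, so N_q = e^(π×0.6249)·tan²(61°) = 7.121 × 3.255 = 23.18.
q = γ·D_f = 15.8 × 1.2 = 18.96 kPa.
For the ½γBN_γ term take γ' = 17.5 − 9.81 = 7.69 kN/m³ (soil below base is submerged).
q·N_q = 18.96 × 23.177 = 439.43 kPa
0.5·γ·B·N_γ·s_γ = 0.5 × 7.69 × 2.57 × 22 × 0.8 = 173.92 kPa
q_ult = 439.43 + 173.92 = 613.35 kPa.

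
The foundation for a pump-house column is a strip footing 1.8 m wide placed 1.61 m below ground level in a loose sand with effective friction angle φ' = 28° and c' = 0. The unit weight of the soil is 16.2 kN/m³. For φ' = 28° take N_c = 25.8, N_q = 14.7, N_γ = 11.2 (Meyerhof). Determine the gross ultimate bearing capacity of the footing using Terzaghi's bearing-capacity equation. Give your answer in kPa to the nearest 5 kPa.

q_ult ≈ 545 kPa

q = γ·D_f = 16.2 × 1.61 = 26.082 kPa.
q·N_q = 26.082 × 14.7 = 383.41 kPa
0.5·γ·B·N_γ = 0.5 × 16.2 × 1.8 × 11.2 = 163.3 kPa
q_ult = 383.41 + 163.3 = 546.7 kPa.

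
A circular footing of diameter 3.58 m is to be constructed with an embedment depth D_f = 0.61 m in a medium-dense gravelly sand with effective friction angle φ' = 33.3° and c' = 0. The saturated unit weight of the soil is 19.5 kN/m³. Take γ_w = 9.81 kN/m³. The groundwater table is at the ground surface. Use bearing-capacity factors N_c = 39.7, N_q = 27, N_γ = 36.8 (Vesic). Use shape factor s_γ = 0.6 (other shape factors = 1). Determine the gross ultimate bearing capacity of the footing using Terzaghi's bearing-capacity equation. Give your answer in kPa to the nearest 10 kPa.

q_ult ≈ 540 kPa

Water table at ground surface, so effective unit weight γ' = 19.5 − 9.81 = 9.69 kN/m³ is used throughout; overburden q = 9.69 × 0.61 = 5.9109 kPa; the same γ' applies in the ½γBN_γ term.
Surcharge term q·N_q = 5.9109 × 27 = 159.59 kPa; self-weight term 0.5·γ·B·N_γ·s_γ = 0.5 × 9.69 × 3.58 × 36.8 × 0.6 = 382.98 kPa.
q_ult = 159.59 + 382.98 = 542.57 kPa.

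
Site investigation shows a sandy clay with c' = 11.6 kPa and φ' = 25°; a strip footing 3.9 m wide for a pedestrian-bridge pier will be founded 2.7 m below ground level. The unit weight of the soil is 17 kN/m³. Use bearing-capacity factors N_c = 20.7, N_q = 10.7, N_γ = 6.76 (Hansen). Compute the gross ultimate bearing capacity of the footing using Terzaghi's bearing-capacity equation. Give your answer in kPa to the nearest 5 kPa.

Overburden at base level: q = 17 × 2.7 = 45.9 kPa.
Cohesion term c·N_c = 11.6 × 20.7 = 240.12 kPa; surcharge term q·N_q = 45.9 × 10.7 = 491.13 kPa; self-weight term 0.5·γ·B·N_γ = 0.5 × 17 × 3.9 × 6.76 = 224.09 kPa.
q_ult = 240.12 + 491.13 + 224.09 = 955.34 kPa.

q_ult ≈ 955 kPa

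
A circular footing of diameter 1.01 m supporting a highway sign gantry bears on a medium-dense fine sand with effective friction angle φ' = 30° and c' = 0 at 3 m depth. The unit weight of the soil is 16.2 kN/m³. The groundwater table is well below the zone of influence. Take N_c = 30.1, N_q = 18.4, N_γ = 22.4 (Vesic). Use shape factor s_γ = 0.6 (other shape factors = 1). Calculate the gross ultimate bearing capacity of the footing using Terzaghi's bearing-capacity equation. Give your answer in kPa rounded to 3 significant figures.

Effective surcharge at the founding depth q = γ·D_f = 16.2 × 3 = 48.6 kPa.
q_ult = q·N_q + 0.5·γ·B·N_γ·s_γ
     = 48.6 × 18.4 + 0.5 × 16.2 × 1.01 × 22.4 × 0.6
     = 894.24 + 109.95 = 1004.2 kPa.

q_ult ≈ 1000 kPa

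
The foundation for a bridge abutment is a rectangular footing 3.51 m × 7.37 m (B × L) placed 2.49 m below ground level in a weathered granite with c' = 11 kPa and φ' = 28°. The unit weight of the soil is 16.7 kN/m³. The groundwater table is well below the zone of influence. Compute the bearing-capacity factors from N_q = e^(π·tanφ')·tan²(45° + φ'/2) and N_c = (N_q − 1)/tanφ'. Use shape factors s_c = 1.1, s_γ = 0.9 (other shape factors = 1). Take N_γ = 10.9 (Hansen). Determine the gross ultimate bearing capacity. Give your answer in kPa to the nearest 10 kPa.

tan28° = 0.5317, so N_q = e^(π×0.5317)·tan²(59°) = 5.314 × 2.77 = 14.72.
N_c = (14.72 − 1)/tan28° = 25.8.
Overburden at base level: q = 16.7 × 2.49 = 41.583 kPa.
Cohesion term c·N_c·s_c = 11 × 25.803 × 1.1 = 312.22 kPa; surcharge term q·N_q = 41.583 × 14.72 = 612.1 kPa; self-weight term 0.5·γ·B·N_γ·s_γ = 0.5 × 16.7 × 3.51 × 10.9 × 0.9 = 287.52 kPa.
q_ult = 312.22 + 612.1 + 287.52 = 1211.8 kPa.

q_ult ≈ 1210 kPa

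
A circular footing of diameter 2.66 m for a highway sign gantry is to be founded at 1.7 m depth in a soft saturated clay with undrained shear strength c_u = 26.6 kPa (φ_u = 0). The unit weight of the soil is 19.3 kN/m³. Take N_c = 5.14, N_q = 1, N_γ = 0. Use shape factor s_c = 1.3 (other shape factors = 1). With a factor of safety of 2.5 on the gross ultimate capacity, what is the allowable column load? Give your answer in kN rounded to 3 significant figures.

P_all ≈ 468 kN

q = γ·D_f = 19.3 × 1.7 = 32.81 kPa.
c·N_c·s_c = 26.6 × 5.14 × 1.3 = 177.74 kPa
q·N_q = 32.81 × 1 = 32.81 kPa
q_ult = 177.74 + 32.81 = 210.55 kPa.
Gross allowable pressure q_all = 210.55 / 2.5 = 84.22 kPa.
Footing area = 5.5572 m², so allowable column load = 84.22 × 5.5572 = 468.03 kN.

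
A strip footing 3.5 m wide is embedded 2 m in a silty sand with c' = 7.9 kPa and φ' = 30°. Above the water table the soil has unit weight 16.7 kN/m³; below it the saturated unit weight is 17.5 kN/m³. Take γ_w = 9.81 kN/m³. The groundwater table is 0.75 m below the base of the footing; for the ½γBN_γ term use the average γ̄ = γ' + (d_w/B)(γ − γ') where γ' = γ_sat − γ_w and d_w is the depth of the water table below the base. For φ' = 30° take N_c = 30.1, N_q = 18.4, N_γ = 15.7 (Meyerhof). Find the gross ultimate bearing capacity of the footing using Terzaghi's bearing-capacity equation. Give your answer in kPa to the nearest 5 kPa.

q_ult ≈ 1115 kPa

q = γ·D_f = 16.7 × 2 = 33.4 kPa.
γ' = 7.69 kN/m³; averaging over the depth B below the base, γ̄ = γ' + (d_w/B)(γ − γ') = 9.6207 kN/m³.
c·N_c = 7.9 × 30.1 = 237.79 kPa
q·N_q = 33.4 × 18.4 = 614.56 kPa
0.5·γ·B·N_γ = 0.5 × 9.6207 × 3.5 × 15.7 = 264.33 kPa
q_ult = 237.79 + 614.56 + 264.33 = 1116.7 kPa.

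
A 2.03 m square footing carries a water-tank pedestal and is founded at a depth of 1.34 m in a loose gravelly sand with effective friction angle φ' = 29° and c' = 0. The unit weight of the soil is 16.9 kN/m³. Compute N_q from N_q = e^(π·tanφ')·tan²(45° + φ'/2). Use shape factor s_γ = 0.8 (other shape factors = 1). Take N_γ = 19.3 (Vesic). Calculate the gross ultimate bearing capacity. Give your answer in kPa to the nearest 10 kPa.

q_ult ≈ 640 kPa

tan29° = 0.5543, so N_q = e^(π×0.5543)·tan²(59.5°) = 5.705 × 2.882 = 16.44.
Effective surcharge at the founding depth q = γ·D_f = 16.9 × 1.34 = 22.646 kPa.
q_ult = q·N_q + 0.5·γ·B·N_γ·s_γ
     = 22.646 × 16.443 + 0.5 × 16.9 × 2.03 × 19.3 × 0.8
     = 372.38 + 264.85 = 637.23 kPa.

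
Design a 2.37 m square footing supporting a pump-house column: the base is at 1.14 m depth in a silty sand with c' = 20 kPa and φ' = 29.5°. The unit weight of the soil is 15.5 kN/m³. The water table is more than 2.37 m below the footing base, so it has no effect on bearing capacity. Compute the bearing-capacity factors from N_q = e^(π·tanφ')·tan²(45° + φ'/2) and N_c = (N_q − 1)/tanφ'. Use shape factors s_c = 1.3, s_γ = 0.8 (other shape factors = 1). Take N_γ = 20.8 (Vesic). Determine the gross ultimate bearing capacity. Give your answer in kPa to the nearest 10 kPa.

q_ult ≈ 1370 kPa

tan29.5° = 0.5658, so N_q = e^(π×0.5658)·tan²(59.75°) = 5.915 × 2.94 = 17.39.
N_c = (17.39 − 1)/tan29.5° = 28.97.
q = γ·D_f = 15.5 × 1.14 = 17.67 kPa.
c·N_c·s_c = 20 × 28.971 × 1.3 = 753.23 kPa
q·N_q = 17.67 × 17.391 = 307.29 kPa
0.5·γ·B·N_γ·s_γ = 0.5 × 15.5 × 2.37 × 20.8 × 0.8 = 305.64 kPa
q_ult = 753.23 + 307.29 + 305.64 = 1366.2 kPa.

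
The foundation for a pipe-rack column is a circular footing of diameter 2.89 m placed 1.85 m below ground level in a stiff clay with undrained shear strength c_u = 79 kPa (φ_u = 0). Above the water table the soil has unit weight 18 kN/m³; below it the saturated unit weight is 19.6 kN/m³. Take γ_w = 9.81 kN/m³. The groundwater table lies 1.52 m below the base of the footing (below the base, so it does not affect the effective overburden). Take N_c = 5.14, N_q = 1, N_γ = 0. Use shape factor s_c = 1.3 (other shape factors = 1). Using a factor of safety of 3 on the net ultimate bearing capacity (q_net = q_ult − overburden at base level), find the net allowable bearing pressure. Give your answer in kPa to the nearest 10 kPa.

q = γ·D_f = 18 × 1.85 = 33.3 kPa.
c·N_c·s_c = 79 × 5.14 × 1.3 = 527.88 kPa
q·N_q = 33.3 × 1 = 33.3 kPa
q_ult = 527.88 + 33.3 = 561.18 kPa.
q_net = 561.18 − 33.3 = 527.88 kPa.
q_all(net) = 527.88 / 3 = 175.96 kPa.

q_all(net) ≈ 180 kPa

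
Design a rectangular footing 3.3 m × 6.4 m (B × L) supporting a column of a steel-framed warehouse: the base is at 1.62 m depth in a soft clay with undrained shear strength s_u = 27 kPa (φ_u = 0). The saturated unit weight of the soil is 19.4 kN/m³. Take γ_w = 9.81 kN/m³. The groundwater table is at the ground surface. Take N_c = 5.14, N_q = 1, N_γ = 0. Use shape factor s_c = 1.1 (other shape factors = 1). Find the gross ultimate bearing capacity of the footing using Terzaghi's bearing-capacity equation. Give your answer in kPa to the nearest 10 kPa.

With the water table at the surface the whole profile is submerged: γ' = 19.4 − 9.81 = 9.59 kN/m³, so q = γ'·D_f = 15.536 kPa.
q_ult = c·N_c·s_c + q·N_q
     = 27 × 5.14 × 1.1 + 15.536 × 1
     = 152.66 + 15.536 = 168.19 kPa.

q_ult ≈ 170 kPa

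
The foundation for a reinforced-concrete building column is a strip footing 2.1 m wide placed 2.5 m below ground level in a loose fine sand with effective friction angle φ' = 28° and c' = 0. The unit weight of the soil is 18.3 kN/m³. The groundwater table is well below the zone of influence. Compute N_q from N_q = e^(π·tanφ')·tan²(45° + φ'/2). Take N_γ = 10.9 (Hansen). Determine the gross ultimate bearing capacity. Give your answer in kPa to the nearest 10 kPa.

q_ult ≈ 880 kPa

tan28° = 0.5317, so N_q = e^(π×0.5317)·tan²(59°) = 5.314 × 2.77 = 14.72.
Overburden at base level: q = 18.3 × 2.5 = 45.75 kPa.
Surcharge term q·N_q = 45.75 × 14.72 = 673.43 kPa; self-weight term 0.5·γ·B·N_γ = 0.5 × 18.3 × 2.1 × 10.9 = 209.44 kPa.
q_ult = 673.43 + 209.44 = 882.88 kPa.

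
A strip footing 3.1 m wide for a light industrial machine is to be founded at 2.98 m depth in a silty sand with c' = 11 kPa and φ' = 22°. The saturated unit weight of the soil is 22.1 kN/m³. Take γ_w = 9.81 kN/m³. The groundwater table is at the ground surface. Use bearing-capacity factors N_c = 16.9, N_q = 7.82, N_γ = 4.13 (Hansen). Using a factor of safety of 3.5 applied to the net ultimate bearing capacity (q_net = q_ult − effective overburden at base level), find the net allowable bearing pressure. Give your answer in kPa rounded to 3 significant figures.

q_all(net) ≈ 147 kPa

With the water table at the surface the whole profile is submerged: γ' = 22.1 − 9.81 = 12.29 kN/m³, so q = γ'·D_f = 36.624 kPa; the same γ' applies in the ½γBN_γ term.
q_ult = c·N_c + q·N_q + 0.5·γ·B·N_γ
     = 11 × 16.9 + 36.624 × 7.82 + 0.5 × 12.29 × 3.1 × 4.13
     = 185.9 + 286.4 + 78.674 = 550.98 kPa.
Net ultimate: q_net = 550.98 − 36.624 = 514.35 kPa.
q_all(net) = 514.35 / 3.5 = 146.96 kPa.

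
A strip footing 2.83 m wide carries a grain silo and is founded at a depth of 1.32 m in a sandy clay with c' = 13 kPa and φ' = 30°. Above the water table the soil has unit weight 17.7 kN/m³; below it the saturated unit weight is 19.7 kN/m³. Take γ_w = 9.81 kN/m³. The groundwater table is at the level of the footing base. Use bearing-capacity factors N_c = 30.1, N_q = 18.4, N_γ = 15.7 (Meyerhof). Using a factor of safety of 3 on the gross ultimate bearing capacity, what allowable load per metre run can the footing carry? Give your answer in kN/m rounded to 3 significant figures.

≈ 982 kN/m

q = γ·D_f = 17.7 × 1.32 = 23.364 kPa.
For the ½γBN_γ term take γ' = 19.7 − 9.81 = 9.89 kN/m³ (soil below base is submerged).
c·N_c = 13 × 30.1 = 391.3 kPa
q·N_q = 23.364 × 18.4 = 429.9 kPa
0.5·γ·B·N_γ = 0.5 × 9.89 × 2.83 × 15.7 = 219.71 kPa
q_ult = 391.3 + 429.9 + 219.71 = 1040.9 kPa.
Gross allowable pressure q_all = 1040.9 / 3 = 346.97 kPa.
Allowable wall load = q_all × B = 346.97 × 2.83 = 981.92 kN per metre run.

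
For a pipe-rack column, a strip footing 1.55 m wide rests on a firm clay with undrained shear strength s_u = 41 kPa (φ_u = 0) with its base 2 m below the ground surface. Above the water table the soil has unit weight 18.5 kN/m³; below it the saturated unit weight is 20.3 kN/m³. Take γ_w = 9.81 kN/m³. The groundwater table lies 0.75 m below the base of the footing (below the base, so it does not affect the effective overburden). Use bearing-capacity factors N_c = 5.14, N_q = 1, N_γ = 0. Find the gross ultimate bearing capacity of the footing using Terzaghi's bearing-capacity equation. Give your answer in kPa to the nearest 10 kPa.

q_ult ≈ 250 kPa

Effective surcharge at the founding depth q = γ·D_f = 18.5 × 2 = 37 kPa.
q_ult = c·N_c + q·N_q
     = 41 × 5.14 + 37 × 1
     = 210.74 + 37 = 247.74 kPa.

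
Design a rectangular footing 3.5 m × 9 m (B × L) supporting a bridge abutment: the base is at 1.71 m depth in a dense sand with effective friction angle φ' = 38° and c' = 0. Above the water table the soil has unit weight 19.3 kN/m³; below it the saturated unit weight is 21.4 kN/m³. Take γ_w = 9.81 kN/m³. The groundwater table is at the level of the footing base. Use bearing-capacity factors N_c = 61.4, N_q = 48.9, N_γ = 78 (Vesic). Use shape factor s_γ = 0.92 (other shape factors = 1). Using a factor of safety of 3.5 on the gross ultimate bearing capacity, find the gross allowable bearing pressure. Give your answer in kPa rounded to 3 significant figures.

q_all ≈ 877 kPa

q = γ·D_f = 19.3 × 1.71 = 33.003 kPa.
For the ½γBN_γ term take γ' = 21.4 − 9.81 = 11.59 kN/m³ (soil below base is submerged).
q·N_q = 33.003 × 48.9 = 1613.8 kPa
0.5·γ·B·N_γ·s_γ = 0.5 × 11.59 × 3.5 × 78 × 0.92 = 1455.5 kPa
q_ult = 1613.8 + 1455.5 = 3069.3 kPa.
q_all = 3069.3 / 3.5 = 876.95 kPa.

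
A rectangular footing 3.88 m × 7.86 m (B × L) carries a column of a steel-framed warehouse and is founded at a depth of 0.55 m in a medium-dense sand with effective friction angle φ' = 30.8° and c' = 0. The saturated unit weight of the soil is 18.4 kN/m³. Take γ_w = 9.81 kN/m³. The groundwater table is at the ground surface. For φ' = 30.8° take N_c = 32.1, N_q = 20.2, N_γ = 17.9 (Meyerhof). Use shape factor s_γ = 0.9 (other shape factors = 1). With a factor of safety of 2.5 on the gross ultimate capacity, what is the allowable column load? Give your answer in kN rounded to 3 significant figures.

P_all ≈ 4440 kN

γ' = 18.4 − 9.81 = 8.59 kN/m³ (submerged throughout). q = 8.59 × 0.55 = 4.7245 kPa; the same γ' applies in the ½γBN_γ term.
q·N_q = 4.7245 × 20.2 = 95.435 kPa
0.5·γ·B·N_γ·s_γ = 0.5 × 8.59 × 3.88 × 17.9 × 0.9 = 268.47 kPa
q_ult = 95.435 + 268.47 = 363.9 kPa.
Gross allowable pressure q_all = 363.9 / 2.5 = 145.56 kPa.
Footing area = 30.4968 m², so allowable column load = 145.56 × 30.4968 = 4439.1 kN.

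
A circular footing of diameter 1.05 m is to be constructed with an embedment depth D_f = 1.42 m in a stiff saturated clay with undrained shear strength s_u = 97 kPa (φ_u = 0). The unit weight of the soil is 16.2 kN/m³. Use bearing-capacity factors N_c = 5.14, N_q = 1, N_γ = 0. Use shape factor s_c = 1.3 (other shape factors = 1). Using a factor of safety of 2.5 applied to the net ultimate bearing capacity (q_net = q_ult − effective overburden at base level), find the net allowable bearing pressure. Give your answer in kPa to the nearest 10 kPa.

q_all(net) ≈ 260 kPa

Overburden at base level: q = 16.2 × 1.42 = 23.004 kPa.
Cohesion term c·N_c·s_c = 97 × 5.14 × 1.3 = 648.15 kPa; surcharge term q·N_q = 23.004 × 1 = 23.004 kPa.
q_ult = 648.15 + 23.004 = 671.16 kPa.
Net ultimate: q_net = 671.16 − 23.004 = 648.15 kPa.
q_all(net) = 648.15 / 2.5 = 259.26 kPa.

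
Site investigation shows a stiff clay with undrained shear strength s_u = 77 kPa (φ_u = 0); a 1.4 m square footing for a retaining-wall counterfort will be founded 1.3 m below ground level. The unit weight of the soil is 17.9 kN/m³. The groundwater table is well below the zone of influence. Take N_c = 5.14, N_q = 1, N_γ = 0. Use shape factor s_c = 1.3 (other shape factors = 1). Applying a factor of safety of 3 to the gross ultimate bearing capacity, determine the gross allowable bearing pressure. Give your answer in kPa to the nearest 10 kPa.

q = γ·D_f = 17.9 × 1.3 = 23.27 kPa.
c·N_c·s_c = 77 × 5.14 × 1.3 = 514.51 kPa
q·N_q = 23.27 × 1 = 23.27 kPa
q_ult = 514.51 + 23.27 = 537.78 kPa.
q_all = q_ult / FS = 537.78 / 3 = 179.26 kPa.

q_all ≈ 180 kPa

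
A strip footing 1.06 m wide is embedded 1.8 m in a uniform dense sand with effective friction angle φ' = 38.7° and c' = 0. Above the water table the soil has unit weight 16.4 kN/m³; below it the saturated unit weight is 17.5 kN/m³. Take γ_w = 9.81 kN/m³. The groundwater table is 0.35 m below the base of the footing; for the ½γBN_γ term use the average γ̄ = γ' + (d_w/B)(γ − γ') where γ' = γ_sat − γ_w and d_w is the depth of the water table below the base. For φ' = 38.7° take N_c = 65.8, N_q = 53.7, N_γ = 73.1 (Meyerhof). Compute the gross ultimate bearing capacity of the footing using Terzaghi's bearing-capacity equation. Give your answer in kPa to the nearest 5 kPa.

q_ult ≈ 1995 kPa

Overburden at base level: q = 16.4 × 1.8 = 29.52 kPa.
The water table is 0.35 m below the base (< B = 1.06 m), so the ½γBN_γ term uses γ̄ = γ' + (d_w/B)(γ − γ') = 7.69 + (0.35/1.06)(16.4 − 7.69) = 10.566 kN/m³.
Surcharge term q·N_q = 29.52 × 53.7 = 1585.2 kPa; self-weight term 0.5·γ·B·N_γ = 0.5 × 10.566 × 1.06 × 73.1 = 409.36 kPa.
q_ult = 1585.2 + 409.36 = 1994.6 kPa.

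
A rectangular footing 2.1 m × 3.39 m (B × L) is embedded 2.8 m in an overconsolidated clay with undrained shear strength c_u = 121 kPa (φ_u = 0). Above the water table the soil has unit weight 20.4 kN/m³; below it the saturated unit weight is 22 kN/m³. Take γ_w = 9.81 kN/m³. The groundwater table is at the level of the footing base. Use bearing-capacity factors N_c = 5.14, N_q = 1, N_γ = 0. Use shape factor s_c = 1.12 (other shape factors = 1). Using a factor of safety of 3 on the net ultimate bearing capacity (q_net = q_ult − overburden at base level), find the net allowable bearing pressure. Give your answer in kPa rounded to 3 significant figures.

q_all(net) ≈ 232 kPa

q = γ·D_f = 20.4 × 2.8 = 57.12 kPa.
c·N_c·s_c = 121 × 5.14 × 1.12 = 696.57 kPa
q·N_q = 57.12 × 1 = 57.12 kPa
q_ult = 696.57 + 57.12 = 753.69 kPa.
q_net = 753.69 − 57.12 = 696.57 kPa.
q_all(net) = 696.57 / 3 = 232.19 kPa.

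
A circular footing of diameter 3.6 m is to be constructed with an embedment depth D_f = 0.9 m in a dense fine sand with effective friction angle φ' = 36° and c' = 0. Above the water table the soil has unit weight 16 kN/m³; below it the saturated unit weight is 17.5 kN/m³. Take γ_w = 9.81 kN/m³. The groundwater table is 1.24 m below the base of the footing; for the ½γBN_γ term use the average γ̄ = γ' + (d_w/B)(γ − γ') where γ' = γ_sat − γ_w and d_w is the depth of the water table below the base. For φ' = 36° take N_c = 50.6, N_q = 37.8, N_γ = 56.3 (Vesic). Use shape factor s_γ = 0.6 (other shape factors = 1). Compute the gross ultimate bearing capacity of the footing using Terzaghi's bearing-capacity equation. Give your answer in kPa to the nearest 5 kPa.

q_ult ≈ 1185 kPa

Overburden at base level: q = 16 × 0.9 = 14.4 kPa.
The water table is 1.24 m below the base (< B = 3.6 m), so the ½γBN_γ term uses γ̄ = γ' + (d_w/B)(γ − γ') = 7.69 + (1.24/3.6)(16 − 7.69) = 10.552 kN/m³.
Surcharge term q·N_q = 14.4 × 37.8 = 544.32 kPa; self-weight term 0.5·γ·B·N_γ·s_γ = 0.5 × 10.552 × 3.6 × 56.3 × 0.6 = 641.62 kPa.
q_ult = 544.32 + 641.62 = 1185.9 kPa.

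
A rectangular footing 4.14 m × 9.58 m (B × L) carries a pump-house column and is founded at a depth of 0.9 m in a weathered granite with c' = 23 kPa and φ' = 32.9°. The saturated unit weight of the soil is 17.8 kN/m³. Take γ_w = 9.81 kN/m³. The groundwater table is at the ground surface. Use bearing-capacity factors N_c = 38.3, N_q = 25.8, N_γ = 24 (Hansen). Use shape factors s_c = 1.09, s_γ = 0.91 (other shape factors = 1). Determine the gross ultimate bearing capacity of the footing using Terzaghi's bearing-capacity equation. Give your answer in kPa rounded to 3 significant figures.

γ' = 17.8 − 9.81 = 7.99 kN/m³ (submerged throughout). q = 7.99 × 0.9 = 7.191 kPa; the same γ' applies in the ½γBN_γ term.
c·N_c·s_c = 23 × 38.3 × 1.09 = 960.18 kPa
q·N_q = 7.191 × 25.8 = 185.53 kPa
0.5·γ·B·N_γ·s_γ = 0.5 × 7.99 × 4.14 × 24 × 0.91 = 361.22 kPa
q_ult = 960.18 + 185.53 + 361.22 = 1506.9 kPa.

q_ult ≈ 1510 kPa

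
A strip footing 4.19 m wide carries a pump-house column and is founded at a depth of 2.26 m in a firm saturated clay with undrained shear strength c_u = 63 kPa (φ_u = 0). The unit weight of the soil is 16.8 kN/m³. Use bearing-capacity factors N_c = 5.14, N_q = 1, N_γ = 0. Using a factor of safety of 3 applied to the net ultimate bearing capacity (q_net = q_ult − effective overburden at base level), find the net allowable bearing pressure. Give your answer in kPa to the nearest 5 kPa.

q_all(net) ≈ 110 kPa

Overburden at base level: q = 16.8 × 2.26 = 37.968 kPa.
Cohesion term c·N_c = 63 × 5.14 = 323.82 kPa; surcharge term q·N_q = 37.968 × 1 = 37.968 kPa.
q_ult = 323.82 + 37.968 = 361.79 kPa.
Net ultimate: q_net = 361.79 − 37.968 = 323.82 kPa.
q_all(net) = 323.82 / 3 = 107.94 kPa.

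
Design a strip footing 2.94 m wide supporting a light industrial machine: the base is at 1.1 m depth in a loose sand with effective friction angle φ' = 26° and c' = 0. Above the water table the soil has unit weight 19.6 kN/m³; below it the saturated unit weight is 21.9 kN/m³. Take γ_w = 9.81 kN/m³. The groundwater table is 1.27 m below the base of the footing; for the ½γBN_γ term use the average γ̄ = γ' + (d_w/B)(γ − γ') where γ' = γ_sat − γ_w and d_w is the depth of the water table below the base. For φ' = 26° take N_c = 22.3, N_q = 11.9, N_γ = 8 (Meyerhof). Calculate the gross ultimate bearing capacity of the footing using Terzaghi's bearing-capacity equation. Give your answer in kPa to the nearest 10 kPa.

Effective surcharge at the founding depth q = γ·D_f = 19.6 × 1.1 = 21.56 kPa.
With d_w = 1.27 m < B, γ̄ = 12.09 + (1.27/2.94) × (19.6 − 12.09) = 15.334 kN/m³.
q_ult = q·N_q + 0.5·γ·B·N_γ
     = 21.56 × 11.9 + 0.5 × 15.334 × 2.94 × 8
     = 256.56 + 180.33 = 436.89 kPa.

q_ult ≈ 440 kPa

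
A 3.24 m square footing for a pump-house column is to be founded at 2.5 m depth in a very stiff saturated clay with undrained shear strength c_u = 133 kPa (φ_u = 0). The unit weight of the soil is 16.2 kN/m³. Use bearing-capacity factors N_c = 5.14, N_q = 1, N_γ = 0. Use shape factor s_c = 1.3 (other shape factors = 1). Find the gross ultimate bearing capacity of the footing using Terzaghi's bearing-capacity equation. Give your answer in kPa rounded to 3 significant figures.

Effective surcharge at the founding depth q = γ·D_f = 16.2 × 2.5 = 40.5 kPa.
q_ult = c·N_c·s_c + q·N_q
     = 133 × 5.14 × 1.3 + 40.5 × 1
     = 888.71 + 40.5 = 929.21 kPa.

q_ult ≈ 929 kPa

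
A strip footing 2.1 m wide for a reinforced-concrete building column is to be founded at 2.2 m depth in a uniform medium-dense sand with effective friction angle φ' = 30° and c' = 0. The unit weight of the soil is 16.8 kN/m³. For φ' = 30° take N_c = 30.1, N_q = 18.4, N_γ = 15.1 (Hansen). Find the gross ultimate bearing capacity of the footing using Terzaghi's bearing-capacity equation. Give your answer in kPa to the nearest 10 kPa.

q_ult ≈ 950 kPa

Overburden at base level: q = 16.8 × 2.2 = 36.96 kPa.
Surcharge term q·N_q = 36.96 × 18.4 = 680.06 kPa; self-weight term 0.5·γ·B·N_γ = 0.5 × 16.8 × 2.1 × 15.1 = 266.36 kPa.
q_ult = 680.06 + 266.36 = 946.43 kPa.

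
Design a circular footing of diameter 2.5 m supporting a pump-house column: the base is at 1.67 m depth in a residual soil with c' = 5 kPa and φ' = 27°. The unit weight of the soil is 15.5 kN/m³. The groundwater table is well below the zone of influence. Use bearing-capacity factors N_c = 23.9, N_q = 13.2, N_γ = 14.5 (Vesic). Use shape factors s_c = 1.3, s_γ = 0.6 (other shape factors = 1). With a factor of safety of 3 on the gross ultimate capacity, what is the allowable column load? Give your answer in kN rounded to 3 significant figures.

P_all ≈ 1090 kN

Overburden at base level: q = 15.5 × 1.67 = 25.885 kPa.
Cohesion term c·N_c·s_c = 5 × 23.9 × 1.3 = 155.35 kPa; surcharge term q·N_q = 25.885 × 13.2 = 341.68 kPa; self-weight term 0.5·γ·B·N_γ·s_γ = 0.5 × 15.5 × 2.5 × 14.5 × 0.6 = 168.56 kPa.
q_ult = 155.35 + 341.68 + 168.56 = 665.59 kPa.
Gross allowable pressure q_all = 665.59 / 3 = 221.86 kPa.
Footing area = 4.9087 m², so allowable column load = 221.86 × 4.9087 = 1089.1 kN.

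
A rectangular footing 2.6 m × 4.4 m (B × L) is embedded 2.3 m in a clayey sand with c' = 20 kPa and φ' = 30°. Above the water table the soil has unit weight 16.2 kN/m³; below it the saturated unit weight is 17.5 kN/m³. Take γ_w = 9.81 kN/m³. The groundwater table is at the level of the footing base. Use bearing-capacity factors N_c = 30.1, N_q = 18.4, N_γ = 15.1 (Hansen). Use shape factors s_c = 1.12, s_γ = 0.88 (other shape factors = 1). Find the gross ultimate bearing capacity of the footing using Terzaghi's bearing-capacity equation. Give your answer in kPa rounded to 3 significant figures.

q_ult ≈ 1490 kPa

q = γ·D_f = 16.2 × 2.3 = 37.26 kPa.
For the ½γBN_γ term take γ' = 17.5 − 9.81 = 7.69 kN/m³ (soil below base is submerged).
c·N_c·s_c = 20 × 30.1 × 1.12 = 674.24 kPa
q·N_q = 37.26 × 18.4 = 685.58 kPa
0.5·γ·B·N_γ·s_γ = 0.5 × 7.69 × 2.6 × 15.1 × 0.88 = 132.84 kPa
q_ult = 674.24 + 685.58 + 132.84 = 1492.7 kPa.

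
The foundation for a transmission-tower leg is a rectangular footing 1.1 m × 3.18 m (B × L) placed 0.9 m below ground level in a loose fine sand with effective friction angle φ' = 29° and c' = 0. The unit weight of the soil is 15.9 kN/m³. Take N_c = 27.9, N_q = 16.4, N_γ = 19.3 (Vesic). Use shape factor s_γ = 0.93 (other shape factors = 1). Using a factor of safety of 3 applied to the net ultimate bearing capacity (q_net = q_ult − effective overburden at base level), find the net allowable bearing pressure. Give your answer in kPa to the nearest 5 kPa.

q_all(net) ≈ 125 kPa

q = γ·D_f = 15.9 × 0.9 = 14.31 kPa.
q·N_q = 14.31 × 16.4 = 234.68 kPa
0.5·γ·B·N_γ·s_γ = 0.5 × 15.9 × 1.1 × 19.3 × 0.93 = 156.96 kPa
q_ult = 234.68 + 156.96 = 391.65 kPa.
Net ultimate: q_net = 391.65 − 14.31 = 377.34 kPa.
q_all(net) = 377.34 / 3 = 125.78 kPa.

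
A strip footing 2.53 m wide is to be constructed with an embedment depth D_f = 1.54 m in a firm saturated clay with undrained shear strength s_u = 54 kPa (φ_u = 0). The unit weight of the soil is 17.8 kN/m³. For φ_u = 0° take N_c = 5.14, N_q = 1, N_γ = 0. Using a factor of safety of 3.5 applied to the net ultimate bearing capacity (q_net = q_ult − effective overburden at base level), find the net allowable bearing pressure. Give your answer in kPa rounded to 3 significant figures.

Effective surcharge at the founding depth q = γ·D_f = 17.8 × 1.54 = 27.412 kPa.
q_ult = c·N_c + q·N_q
     = 54 × 5.14 + 27.412 × 1
     = 277.56 + 27.412 = 304.97 kPa.
Net ultimate: q_net = 304.97 − 27.412 = 277.56 kPa.
q_all(net) = 277.56 / 3.5 = 79.303 kPa.

q_all(net) ≈ 79.3 kPa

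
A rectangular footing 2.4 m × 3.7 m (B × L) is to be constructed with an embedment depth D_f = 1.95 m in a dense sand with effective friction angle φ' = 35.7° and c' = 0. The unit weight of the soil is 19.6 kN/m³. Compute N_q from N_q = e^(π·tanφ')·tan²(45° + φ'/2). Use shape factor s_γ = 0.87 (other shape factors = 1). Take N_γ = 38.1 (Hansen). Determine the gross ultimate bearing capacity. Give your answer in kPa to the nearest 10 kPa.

q_ult ≈ 2170 kPa

tan35.7° = 0.7186, so N_q = e^(π×0.7186)·tan²(62.85°) = 9.559 × 3.802 = 36.35.
Overburden at base level: q = 19.6 × 1.95 = 38.22 kPa.
Surcharge term q·N_q = 38.22 × 36.346 = 1389.2 kPa; self-weight term 0.5·γ·B·N_γ·s_γ = 0.5 × 19.6 × 2.4 × 38.1 × 0.87 = 779.62 kPa.
q_ult = 1389.2 + 779.62 = 2168.8 kPa.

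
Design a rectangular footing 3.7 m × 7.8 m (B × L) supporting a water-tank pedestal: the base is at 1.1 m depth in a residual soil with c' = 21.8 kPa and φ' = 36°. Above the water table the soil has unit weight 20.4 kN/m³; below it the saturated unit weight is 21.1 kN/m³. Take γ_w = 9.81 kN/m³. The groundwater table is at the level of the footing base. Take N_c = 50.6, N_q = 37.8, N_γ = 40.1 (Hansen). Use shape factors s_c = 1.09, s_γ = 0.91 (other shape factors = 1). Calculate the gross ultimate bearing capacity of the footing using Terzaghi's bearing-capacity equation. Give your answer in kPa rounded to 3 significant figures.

q_ult ≈ 2810 kPa

q = γ·D_f = 20.4 × 1.1 = 22.44 kPa.
For the ½γBN_γ term take γ' = 21.1 − 9.81 = 11.29 kN/m³ (soil below base is submerged).
c·N_c·s_c = 21.8 × 50.6 × 1.09 = 1202.4 kPa
q·N_q = 22.44 × 37.8 = 848.23 kPa
0.5·γ·B·N_γ·s_γ = 0.5 × 11.29 × 3.7 × 40.1 × 0.91 = 762.17 kPa
q_ult = 1202.4 + 848.23 + 762.17 = 2812.8 kPa.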